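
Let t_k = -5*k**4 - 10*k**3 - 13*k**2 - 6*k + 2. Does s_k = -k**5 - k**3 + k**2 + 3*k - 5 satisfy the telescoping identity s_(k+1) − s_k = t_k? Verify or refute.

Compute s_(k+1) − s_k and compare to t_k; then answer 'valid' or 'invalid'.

s_(k+1) = 3*k - (k + 1)**5 - (k + 1)**3 + (k + 1)**2 - 2
s_(k+1) − s_k = -5*k**4 - 10*k**3 - 13*k**2 - 6*k + 2
(s_(k+1) − s_k) − t_k = 0

Valid: the claim telescopes to t_k.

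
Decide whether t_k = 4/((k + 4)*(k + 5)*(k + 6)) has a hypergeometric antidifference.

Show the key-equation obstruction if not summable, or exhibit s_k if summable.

Yes. s_k = k*(k + 9)/(10*(k + 4)*(k + 5)).

t_(k+1)/t_k = (k + 4)/(k + 7).
Gosper form: A/B · C(k+1)/C(k) with A=k + 4, B=k + 7, C=1.
Need (k + 4)·f(k+1) − (k + 6)·f(k) = 1.
Bound: deg f ≤ 2.
Solving with deg f ≤ 2: f(k) = k*(k + 9)/40.
So s_k = (B(k−1)f/C)·t_k = (k*(k + 6)*(k + 9)/40)·t_k = k*(k + 9)/(10*(k + 4)*(k + 5)).
Verify: 4/(k**3 + 15*k**2 + 74*k + 120) matches t_k.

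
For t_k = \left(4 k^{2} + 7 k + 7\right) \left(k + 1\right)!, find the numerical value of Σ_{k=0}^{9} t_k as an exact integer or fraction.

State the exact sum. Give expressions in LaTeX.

Σ = 1556755201

Compute t_(k+1)/t_k: get (k + 2)*(7*k + 4*(k + 1)**2 + 14)/(4*k**2 + 7*k + 7).
So A=k + 2 and B=1, with C=k**2 + 7*k/4 + 7/4.
Solve (k + 2)·f(k+1) − (1)·f(k) = k**2 + 7*k/4 + 7/4.
Bound: deg f ≤ 1.
Solving with deg f ≤ 1: f(k) = (4*k - 1)/4.
Then R = B(k−1)f/C = (4*k - 1)/(4*k**2 + 7*k + 7), so s_k = R(k)·t_k = (4*k - 1)*factorial(k + 1).
Check: Δs_k = (4*k**2 + 7*k + 7)*factorial(k + 1). ✓
Σ_(k=0)^(9) t_k = s_(10) − s_(0) = 1556755200 − (-1) = 1556755201.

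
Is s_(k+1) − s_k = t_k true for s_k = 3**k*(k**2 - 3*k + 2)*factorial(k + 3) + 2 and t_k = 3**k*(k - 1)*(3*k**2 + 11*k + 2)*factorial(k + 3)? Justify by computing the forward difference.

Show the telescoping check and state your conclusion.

s_(k+1) = -3**(k + 1)*(3*k - (k + 1)**2 + 1)*factorial(k + 4) + 2
s_(k+1) − s_k = 3**k*(k - 1)*(3*k**2 + 11*k + 2)*factorial(k + 3)
(s_(k+1) − s_k) − t_k = 0

valid (s_(k+1) − s_k reduces to t_k)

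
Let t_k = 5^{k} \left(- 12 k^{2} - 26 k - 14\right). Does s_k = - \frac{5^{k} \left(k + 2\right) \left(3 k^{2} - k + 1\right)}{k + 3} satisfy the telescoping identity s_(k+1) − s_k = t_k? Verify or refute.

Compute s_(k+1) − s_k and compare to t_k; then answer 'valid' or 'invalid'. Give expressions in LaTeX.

s_(k+1) = 5**(k + 1)*(k + 3)*(k - 3*(k + 1)**2)/(k + 4)
s_(k+1) − s_k = 5**k*(-12*k**4 - 98*k**3 - 281*k**2 - 317*k - 127)/(k**2 + 7*k + 12)
(s_(k+1) − s_k) − t_k = 5**k*(12*k**3 + 59*k**2 + 93*k + 41)/(k**2 + 7*k + 12)

Invalid: residual \frac{5^{k} \left(12 k^{3} + 59 k^{2} + 93 k + 41\right)}{k^{2} + 7 k + 12} ≠ 0.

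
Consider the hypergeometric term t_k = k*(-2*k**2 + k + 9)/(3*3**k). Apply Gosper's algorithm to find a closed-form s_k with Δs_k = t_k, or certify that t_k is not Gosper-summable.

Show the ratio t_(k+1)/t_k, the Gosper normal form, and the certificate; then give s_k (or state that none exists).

s_k = k*(k**2 + k - 2)/3**k

t_(k+1)/t_k = (k + 1)*(k - 2*(k + 1)**2 + 10)/(3*k*(-2*k**2 + k + 9)).
So A=1/3 and B=1, with C=k**3 - k**2/2 - 9*k/2.
Need (1/3)·f(k+1) − (1)·f(k) = k**3 - k**2/2 - 9*k/2.
deg f ≤ 3 (via 0,0,3).
Solving with deg f ≤ 3: f(k) = -3*k*(k - 1)*(k + 2)/2.
Then R = B(k−1)f/C = -3*(k - 1)*(k + 2)/(2*k**2 - k - 9), so s_k = R(k)·t_k = k*(k**2 + k - 2)/3**k.
Verify: k*(-2*k**2 + k + 9)/(3*3**k) matches t_k.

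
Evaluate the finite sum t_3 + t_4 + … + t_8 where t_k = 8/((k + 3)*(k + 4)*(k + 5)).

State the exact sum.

Σ = 19/273

r(k) = (k + 3)/(k + 6) after simplifying.
Normal form (A,B,C) = (k + 3, k + 6, 1).
Set up (k + 3)·f(k+1) − (k + 5)·f(k) − (1) = 0.
d = 2 from the (1,1,0) case.
A polynomial solution: f(k) = k*(k + 7)/24.
Then R = B(k−1)f/C = k*(k + 5)*(k + 7)/24, so s_k = R(k)·t_k = k*(k + 7)/(3*(k + 3)*(k + 4)).
Δs = 8/(k**3 + 12*k**2 + 47*k + 60), as required.
Sum = s_(9) − s_(3); s_(9) = 4/13, s_(3) = 5/21 ⇒ 19/273.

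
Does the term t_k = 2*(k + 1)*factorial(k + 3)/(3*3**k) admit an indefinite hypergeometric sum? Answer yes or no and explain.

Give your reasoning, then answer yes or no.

Yes. s_k = 2*factorial(k + 3)/3**k.

Compute t_(k+1)/t_k: get (k + 2)*(k + 4)/(3*(k + 1)).
Normal form (A,B,C) = (k/3 + 4/3, 1, k + 1).
f must satisfy (k/3 + 4/3)·f(k+1) − (1)·f(k) = k + 1.
Bound: deg f ≤ 0.
A polynomial solution: f(k) = 3.
Certificate R = B(k−1)f/C = 3/(k + 1) gives s_k = 2*factorial(k + 3)/3**k.
s_(k+1) − s_k = 2*(k + 1)*factorial(k + 3)/(3*3**k) = t_k.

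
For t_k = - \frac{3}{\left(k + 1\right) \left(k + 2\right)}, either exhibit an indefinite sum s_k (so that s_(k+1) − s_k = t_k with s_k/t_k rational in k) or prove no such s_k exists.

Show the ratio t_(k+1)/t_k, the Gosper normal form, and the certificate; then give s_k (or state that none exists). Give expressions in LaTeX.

r(k) = (k + 1)/(k + 3) after simplifying.
Normal form (A,B,C) = (k + 1, k + 3, 1).
Key eq: (k + 1)·f(k+1) = (k + 2)·f(k) + (1).
Degrees (1,1,0) ⇒ d ≤ 1.
Coefficient equations give f(k) = k.
R(k) = B(k−1)·f(k)/C(k) = k*(k + 2); s_k = R·t_k = -3*k/(k + 1).
Δs = -3/(k**2 + 3*k + 2), as required.

s_k = - \frac{3 k}{k + 1}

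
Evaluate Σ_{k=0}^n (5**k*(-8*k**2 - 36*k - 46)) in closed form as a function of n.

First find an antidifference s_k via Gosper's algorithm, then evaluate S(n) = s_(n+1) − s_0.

r(k) = 5*(4*k**2 + 26*k + 45)/(4*k**2 + 18*k + 23) after simplifying.
Gosper form: A/B · C(k+1)/C(k) with A=5, B=1, C=k**2 + 9*k/2 + 23/4.
Solve (5)·f(k+1) − (1)·f(k) = k**2 + 9*k/2 + 23/4.
d = 2 from the (0,0,2) case.
Coefficient equations give f(k) = (k**2 + 2*k + 2)/4.
R(k) = B(k−1)·f(k)/C(k) = (k**2 + 2*k + 2)/(4*k**2 + 18*k + 23); s_k = R·t_k = -2*5**k*(k**2 + 2*k + 2).
s_(k+1) − s_k = 5**k*(-8*k**2 - 36*k - 46) = t_k.
s_(n+1) = 10*5**n*(-n**2 - 4*n - 5) and s_(0) = -4, so S(n) = -10*5**n*n**2 - 40*5**n*n - 50*5**n + 4.

S(n) = -10*5**n*n**2 - 40*5**n*n - 50*5**n + 4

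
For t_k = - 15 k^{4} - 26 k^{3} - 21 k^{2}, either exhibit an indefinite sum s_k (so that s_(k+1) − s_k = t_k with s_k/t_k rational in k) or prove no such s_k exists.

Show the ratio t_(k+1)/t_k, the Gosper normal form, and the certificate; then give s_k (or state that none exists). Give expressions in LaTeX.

s_k = k \left(- 3 k^{4} + k^{3} + k^{2} + 4 k - 3\right)

t_(k+1)/t_k = (k + 1)**2*(26*k + 15*(k + 1)**2 + 47)/(k**2*(15*k**2 + 26*k + 21)).
Take A(k)=1, B(k)=1, C(k)=k**4 + 26*k**3/15 + 7*k**2/5.
Need (1)·f(k+1) − (1)·f(k) = k**4 + 26*k**3/15 + 7*k**2/5.
Bound: deg f ≤ 5.
Coefficient equations give f(k) = k*(k - 1)*(3*k**3 + 2*k**2 + k - 3)/15.
R(k) = B(k−1)·f(k)/C(k) = (k - 1)*(3*k**3 + 2*k**2 + k - 3)/(k*(15*k**2 + 26*k + 21)); s_k = R·t_k = k*(-3*k**4 + k**3 + k**2 + 4*k - 3).
Check: Δs_k = k**2*(-15*k**2 - 26*k - 21). ✓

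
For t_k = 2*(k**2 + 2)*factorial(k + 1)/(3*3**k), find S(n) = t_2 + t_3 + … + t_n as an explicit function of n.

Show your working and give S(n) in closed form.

S(n) = 2*3**(-n - 1)*(-4*3**n + n**3*factorial(n) + 4*n**2*factorial(n) + 5*n*factorial(n) + 2*factorial(n))

t_(k+1)/t_k = (k + 2)*((k + 1)**2 + 2)/(3*(k**2 + 2)).
Take A(k)=k/3 + 2/3, B(k)=1, C(k)=k**2 + 2.
Solve (k/3 + 2/3)·f(k+1) − (1)·f(k) = k**2 + 2.
d = 1 from the (1,0,2) case.
Solving with deg f ≤ 1: f(k) = 3*k.
Certificate R = B(k−1)f/C = 3*k/(k**2 + 2) gives s_k = 2*k*factorial(k + 1)/3**k.
s_(k+1) − s_k = 2*(k**2 + 2)*factorial(k + 1)/(3*3**k) = t_k.
Σ_(k=2)^n t_k = s_(n+1) − s_(2) = (2*3**(-n - 1)*(n + 1)*factorial(n + 2)) − (8/3), i.e. 2*3**(-n - 1)*(-4*3**n + n**3*factorial(n) + 4*n**2*factorial(n) + 5*n*factorial(n) + 2*factorial(n)).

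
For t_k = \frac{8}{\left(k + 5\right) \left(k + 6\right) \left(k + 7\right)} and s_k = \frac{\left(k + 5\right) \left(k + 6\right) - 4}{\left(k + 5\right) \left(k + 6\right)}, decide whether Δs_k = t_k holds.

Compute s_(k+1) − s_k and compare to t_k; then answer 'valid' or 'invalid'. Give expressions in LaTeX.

valid (s_(k+1) − s_k reduces to t_k)

s_(k+1) = ((k + 6)*(k + 7) - 4)/((k + 6)*(k + 7))
s_(k+1) − s_k = 8/(k**3 + 18*k**2 + 107*k + 210)
(s_(k+1) − s_k) − t_k = 0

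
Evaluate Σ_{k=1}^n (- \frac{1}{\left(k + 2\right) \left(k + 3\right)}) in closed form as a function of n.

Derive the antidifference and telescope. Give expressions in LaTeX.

S(n) = - \frac{n}{3 n + 9}

Compute t_(k+1)/t_k: get (k + 2)/(k + 4).
Normal form (A,B,C) = (k + 2, k + 4, 1).
Set up (k + 2)·f(k+1) − (k + 3)·f(k) − (1) = 0.
deg f ≤ 1 (via 1,1,0).
Coefficient equations give f(k) = k/2.
Certificate R = B(k−1)f/C = k*(k + 3)/2 gives s_k = -k/(2*k + 4).
Verify: -1/(k**2 + 5*k + 6) matches t_k.
Telescope: S(n) = s_(n+1) − s_(1) = (-n - 1)/(2*(n + 3)) − (-1/6) = -n/(3*n + 9).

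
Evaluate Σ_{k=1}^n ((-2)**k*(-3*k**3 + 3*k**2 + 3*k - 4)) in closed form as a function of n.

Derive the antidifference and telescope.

S(n) = -2*(-2)**n*n**3 + 4*(-2)**n*n - 2*(-2)**n + 2

Compute t_(k+1)/t_k: get 2*(-3*k**3 - 6*k**2 - 1)/(3*k**3 - 3*k**2 - 3*k + 4).
Take A(k)=-2, B(k)=1, C(k)=k**3 - k**2 - k + 4/3.
Key eq: (-2)·f(k+1) = (1)·f(k) + (k**3 - k**2 - k + 4/3).
From deg A=0, deg B=0, deg C=3: d=3.
Coefficient equations give f(k) = -(k - 2)*(k**2 - k - 1)/3.
Get s_k = R·t_k = (-2)**k*(k**3 - 3*k**2 + k + 2) with R(k) = B(k−1)f(k)/C(k) = -(k - 2)*(k**2 - k - 1)/(3*k**3 - 3*k**2 - 3*k + 4).
Verify: (-2)**k*(-3*k**3 + 3*k**2 + 3*k - 4) matches t_k.
Telescope: S(n) = s_(n+1) − s_(1) = (-2)**(n + 1)*(n**3 - 2*n + 1) − (-2) = -2*(-2)**n*n**3 + 4*(-2)**n*n - 2*(-2)**n + 2.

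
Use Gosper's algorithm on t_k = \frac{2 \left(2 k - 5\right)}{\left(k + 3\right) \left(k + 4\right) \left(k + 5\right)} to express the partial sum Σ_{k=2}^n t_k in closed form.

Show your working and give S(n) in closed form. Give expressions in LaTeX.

S(n) = \frac{3 n^{2} - 13 n + 10}{10 \left(n^{2} + 9 n + 20\right)}

Ratio r(k) = (k + 3)*(2*k - 3)/((k + 6)*(2*k - 5)).
Take A(k)=k + 3, B(k)=k + 6, C(k)=k - 5/2.
Set up (k + 3)·f(k+1) − (k + 5)·f(k) − (k - 5/2) = 0.
From deg A=1, deg B=1, deg C=1: d=2.
A polynomial solution: f(k) = k*(k - 41)/48.
Then R = B(k−1)f/C = k*(k - 41)*(k + 5)/(24*(2*k - 5)), so s_k = R(k)·t_k = k*(k - 41)/(12*(k + 3)*(k + 4)).
Δs = 2*(2*k - 5)/(k**3 + 12*k**2 + 47*k + 60), as required.
Σ_(k=2)^n t_k = s_(n+1) − s_(2) = ((n**2 - 39*n - 40)/(12*(n**2 + 9*n + 20))) − (-13/60), i.e. (3*n**2 - 13*n + 10)/(10*(n**2 + 9*n + 20)).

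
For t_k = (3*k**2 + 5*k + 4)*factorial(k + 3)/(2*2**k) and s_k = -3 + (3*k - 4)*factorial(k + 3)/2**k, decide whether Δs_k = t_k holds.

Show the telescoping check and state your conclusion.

Valid — Δs_k = t_k.

s_(k+1) = 2**(-k - 1)*(3*k - 1)*factorial(k + 4) - 3
s_(k+1) − s_k = (3*k**2 + 5*k + 4)*factorial(k + 3)/(2*2**k)
(s_(k+1) − s_k) − t_k = 0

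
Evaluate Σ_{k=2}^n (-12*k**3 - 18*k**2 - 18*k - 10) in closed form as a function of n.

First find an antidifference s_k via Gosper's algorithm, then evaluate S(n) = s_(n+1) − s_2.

Step 1: r(k) = (6*k**3 + 27*k**2 + 45*k + 29)/(6*k**3 + 9*k**2 + 9*k + 5).
Take A(k)=1, B(k)=1, C(k)=k**3 + 3*k**2/2 + 3*k/2 + 5/6.
Solve (1)·f(k+1) − (1)·f(k) = k**3 + 3*k**2/2 + 3*k/2 + 5/6.
From deg A=0, deg B=0, deg C=3: d=4.
Solve for f: f(k) = k*(3*k**3 + 3*k + 4)/12 (degree 4 ≤ 4).
So s_k = (B(k−1)f/C)·t_k = (k*(3*k**3 + 3*k + 4)/(2*(6*k**3 + 9*k**2 + 9*k + 5)))·t_k = k*(-3*k**3 - 3*k - 4).
Δs = -12*k**3 - 18*k**2 - 18*k - 10, as required.
Evaluate: s_(n+1) = -3*n**4 - 12*n**3 - 21*n**2 - 22*n - 10; subtract s_(2) = -68 ⇒ S(n) = -3*n**4 - 12*n**3 - 21*n**2 - 22*n + 58.

S(n) = -3*n**4 - 12*n**3 - 21*n**2 - 22*n + 58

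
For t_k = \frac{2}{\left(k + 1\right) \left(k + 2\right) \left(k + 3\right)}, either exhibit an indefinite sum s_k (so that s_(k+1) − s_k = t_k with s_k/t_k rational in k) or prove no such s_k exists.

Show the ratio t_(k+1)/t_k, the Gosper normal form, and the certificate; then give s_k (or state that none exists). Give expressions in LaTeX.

s_k = \frac{k \left(k + 3\right)}{2 \left(k + 1\right) \left(k + 2\right)}

t_(k+1)/t_k = (k + 1)/(k + 4).
Factor: A=k + 1; B=k + 4; C=1.
Key eq: (k + 1)·f(k+1) = (k + 3)·f(k) + (1).
d = 2 from the (1,1,0) case.
Solving with deg f ≤ 2: f(k) = k*(k + 3)/4.
Get s_k = R·t_k = k*(k + 3)/(2*(k + 1)*(k + 2)) with R(k) = B(k−1)f(k)/C(k) = k*(k + 3)**2/4.
Verify: 2/(k**3 + 6*k**2 + 11*k + 6) matches t_k.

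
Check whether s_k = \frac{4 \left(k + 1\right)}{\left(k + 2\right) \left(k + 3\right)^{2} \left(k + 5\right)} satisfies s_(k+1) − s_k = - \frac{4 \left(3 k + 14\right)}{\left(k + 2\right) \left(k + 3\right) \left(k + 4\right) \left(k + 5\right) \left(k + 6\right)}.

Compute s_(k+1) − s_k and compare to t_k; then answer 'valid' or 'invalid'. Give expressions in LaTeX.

Invalid: residual \frac{8 \left(4 k^{2} + 33 k + 66\right)}{k^{7} + 27 k^{6} + 307 k^{5} + 1905 k^{4} + 6964 k^{3} + 14988 k^{2} + 17568 k + 8640} ≠ 0.

s_(k+1) = 4*(k + 2)/((k + 3)*(k + 4)**2*(k + 6))
s_(k+1) − s_k = 4*(-(k + 1)*(k + 4)**2*(k + 6) + (k + 2)**2*(k + 3)*(k + 5))/((k + 2)*(k + 3)**2*(k + 4)**2*(k + 5)*(k + 6))
(s_(k+1) − s_k) − t_k = 8*(4*k**2 + 33*k + 66)/(k**7 + 27*k**6 + 307*k**5 + 1905*k**4 + 6964*k**3 + 14988*k**2 + 17568*k + 8640)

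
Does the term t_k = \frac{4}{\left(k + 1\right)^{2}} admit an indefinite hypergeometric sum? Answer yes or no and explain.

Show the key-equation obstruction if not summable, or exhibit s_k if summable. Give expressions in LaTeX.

No. Not Gosper-summable.

Ratio r(k) = (k + 1)**2/(k + 2)**2.
So A=k**2 + 2*k + 1 and B=k**2 + 4*k + 4, with C=1.
Key eq: (k**2 + 2*k + 1)·f(k+1) = (k**2 + 2*k + 1)·f(k) + (1).
Degrees (2,2,0) ⇒ d ≤ 0.
Generic f = c0 gives residual -1; -1 = 0 cannot hold, so t_k is not Gosper-summable.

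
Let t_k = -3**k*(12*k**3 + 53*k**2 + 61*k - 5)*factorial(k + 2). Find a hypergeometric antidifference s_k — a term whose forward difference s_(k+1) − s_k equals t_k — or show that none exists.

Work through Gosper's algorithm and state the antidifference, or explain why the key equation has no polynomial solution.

s_k = 3**k*(-4*k**2 + k + 4)*factorial(k + 2)

Ratio r(k) = 3*(12*k**4 + 125*k**3 + 470*k**2 + 730*k + 363)/(12*k**3 + 53*k**2 + 61*k - 5).
Gosper form: A/B · C(k+1)/C(k) with A=3*k + 9, B=1, C=k**3 + 53*k**2/12 + 61*k/12 - 5/12.
Solve (3*k + 9)·f(k+1) − (1)·f(k) = k**3 + 53*k**2/12 + 61*k/12 - 5/12.
Bound: deg f ≤ 2.
A polynomial solution: f(k) = (4*k**2 - k - 4)/12.
Then R = B(k−1)f/C = (4*k**2 - k - 4)/(12*k**3 + 53*k**2 + 61*k - 5), so s_k = R(k)·t_k = 3**k*(-4*k**2 + k + 4)*factorial(k + 2).
s_(k+1) − s_k = -3**k*(12*k**3 + 53*k**2 + 61*k - 5)*factorial(k + 2) = t_k.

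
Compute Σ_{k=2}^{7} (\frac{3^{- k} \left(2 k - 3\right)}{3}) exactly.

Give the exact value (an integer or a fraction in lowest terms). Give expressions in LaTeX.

Σ = 722/6561

Ratio r(k) = (2*k - 1)/(3*(2*k - 3)).
A = 1/3, B = 1, C = k - 3/2.
Key eq: (1/3)·f(k+1) = (1)·f(k) + (k - 3/2).
Degrees (0,0,1) ⇒ d ≤ 1.
Coefficient equations give f(k) = -3*(k - 1)/2.
Get s_k = R·t_k = (1 - k)/3**k with R(k) = B(k−1)f(k)/C(k) = -3*(k - 1)/(2*k - 3).
Verify: (2*k - 3)/(3*3**k) matches t_k.
Sum = s_(8) − s_(2); s_(8) = -7/6561, s_(2) = -1/9 ⇒ 722/6561.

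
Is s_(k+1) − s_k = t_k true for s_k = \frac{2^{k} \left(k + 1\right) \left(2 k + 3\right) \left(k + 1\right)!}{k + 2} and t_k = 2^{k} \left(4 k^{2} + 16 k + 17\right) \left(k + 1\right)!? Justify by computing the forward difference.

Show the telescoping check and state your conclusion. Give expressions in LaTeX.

Invalid: residual - \frac{2^{k} \left(4 k^{3} + 24 k^{2} + 47 k + 31\right) \left(k + 1\right)!}{\left(k + 2\right) \left(k + 3\right)} ≠ 0.

s_(k+1) = 2**(k + 1)*(k + 2)*(2*k + 5)*factorial(k + 2)/(k + 3)
s_(k+1) − s_k = 2**k*(4*k**4 + 32*k**3 + 97*k**2 + 134*k + 71)*factorial(k + 1)/((k + 2)*(k + 3))
(s_(k+1) − s_k) − t_k = -2**k*(4*k**3 + 24*k**2 + 47*k + 31)*factorial(k + 1)/((k + 2)*(k + 3))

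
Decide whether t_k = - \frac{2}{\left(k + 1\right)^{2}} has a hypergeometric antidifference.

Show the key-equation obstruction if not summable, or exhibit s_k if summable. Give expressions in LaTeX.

The ratio is (k + 1)**2/(k + 2)**2.
Take A(k)=k**2 + 2*k + 1, B(k)=k**2 + 4*k + 4, C(k)=1.
Key eq: (k**2 + 2*k + 1)·f(k+1) = (k**2 + 2*k + 1)·f(k) + (1).
From deg A=2, deg B=2, deg C=0: d=0.
Generic f = c0 gives residual -1; -1 = 0 cannot hold, so t_k is not Gosper-summable.

No; the coefficient equations for f are inconsistent.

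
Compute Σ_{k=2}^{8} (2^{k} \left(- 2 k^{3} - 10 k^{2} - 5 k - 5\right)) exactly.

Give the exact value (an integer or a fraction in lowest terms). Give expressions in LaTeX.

Σ = -669644

Ratio r(k) = 2*(2*k**3 + 16*k**2 + 31*k + 22)/(2*k**3 + 10*k**2 + 5*k + 5).
Take A(k)=2, B(k)=1, C(k)=k**3 + 5*k**2 + 5*k/2 + 5/2.
Solve (2)·f(k+1) − (1)·f(k) = k**3 + 5*k**2 + 5*k/2 + 5/2.
From deg A=0, deg B=0, deg C=3: d=3.
Match coefficients ⇒ f(k) = (2*k**3 - 2*k**2 + k + 3)/2.
So s_k = (B(k−1)f/C)·t_k = ((2*k**3 - 2*k**2 + k + 3)/(2*k**3 + 10*k**2 + 5*k + 5))·t_k = 2**k*(-2*k**3 + 2*k**2 - k - 3).
Δs = 2**k*(-2*k**3 - 10*k**2 - 5*k - 5), as required.
Sum = s_(9) − s_(2); s_(9) = -669696, s_(2) = -52 ⇒ -669644.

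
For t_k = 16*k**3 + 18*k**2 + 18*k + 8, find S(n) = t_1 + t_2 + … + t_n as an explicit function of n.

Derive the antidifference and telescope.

Step 1: r(k) = (8*k**3 + 33*k**2 + 51*k + 30)/(8*k**3 + 9*k**2 + 9*k + 4).
Normal form (A,B,C) = (1, 1, k**3 + 9*k**2/8 + 9*k/8 + 1/2).
Need (1)·f(k+1) − (1)·f(k) = k**3 + 9*k**2/8 + 9*k/8 + 1/2.
Bound: deg f ≤ 4.
Coefficient equations give f(k) = k*(2*k**3 - k**2 + 2*k + 1)/8.
Then R = B(k−1)f/C = k*(2*k**3 - k**2 + 2*k + 1)/(8*k**3 + 9*k**2 + 9*k + 4), so s_k = R(k)·t_k = 2*k*(2*k**3 - k**2 + 2*k + 1).
s_(k+1) − s_k = 16*k**3 + 18*k**2 + 18*k + 8 = t_k.
Σ_(k=1)^n t_k = s_(n+1) − s_(1) = (4*n**4 + 14*n**3 + 22*n**2 + 20*n + 8) − (8), i.e. 2*n*(2*n**3 + 7*n**2 + 11*n + 10).

S(n) = 2*n*(2*n**3 + 7*n**2 + 11*n + 10)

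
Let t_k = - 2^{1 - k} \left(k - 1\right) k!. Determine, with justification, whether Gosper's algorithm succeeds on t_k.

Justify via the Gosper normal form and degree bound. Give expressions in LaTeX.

t_(k+1)/t_k = k*(k + 1)/(2*(k - 1)).
Gosper form: A/B · C(k+1)/C(k) with A=k/2 + 1/2, B=1, C=k - 1.
Key eq: (k/2 + 1/2)·f(k+1) = (1)·f(k) + (k - 1).
From deg A=1, deg B=0, deg C=1: d=0.
A polynomial solution: f(k) = 2.
So s_k = (B(k−1)f/C)·t_k = (2/(k - 1))·t_k = -2**(2 - k)*factorial(k).
Check: Δs_k = -2**(1 - k)*(k - 1)*factorial(k). ✓

Yes. s_k = - 2^{2 - k} k!.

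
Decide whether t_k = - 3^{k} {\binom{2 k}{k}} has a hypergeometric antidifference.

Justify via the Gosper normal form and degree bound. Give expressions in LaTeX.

Step 1: r(k) = 6*(2*k + 1)/(k + 1).
Take A(k)=12*k + 6, B(k)=k + 1, C(k)=1.
Key eq: (12*k + 6)·f(k+1) = (k)·f(k) + (1).
Bound: deg f ≤ -1.
deg f ≤ -1 is impossible — no certificate.

No — key equation has no polynomial f.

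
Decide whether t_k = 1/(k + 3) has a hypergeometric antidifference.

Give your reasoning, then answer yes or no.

r(k) = (k + 3)/(k + 4) after simplifying.
A = k + 3, B = k + 4, C = 1.
Key eq: (k + 3)·f(k+1) = (k + 3)·f(k) + (1).
Bound: deg f ≤ 0.
f = c0 ⇒ A·f(k+1) − B(k−1)·f(k) − C = -1. The system {-1 = 0} is inconsistent; no antidifference.

No; the coefficient equations for f are inconsistent.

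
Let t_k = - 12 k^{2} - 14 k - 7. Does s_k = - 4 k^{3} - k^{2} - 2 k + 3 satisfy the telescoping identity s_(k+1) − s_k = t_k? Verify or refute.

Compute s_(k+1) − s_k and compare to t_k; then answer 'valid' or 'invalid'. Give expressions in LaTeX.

Valid: the claim telescopes to t_k.

s_(k+1) = -2*k - 4*(k + 1)**3 - (k + 1)**2 + 1
s_(k+1) − s_k = -12*k**2 - 14*k - 7
(s_(k+1) − s_k) − t_k = 0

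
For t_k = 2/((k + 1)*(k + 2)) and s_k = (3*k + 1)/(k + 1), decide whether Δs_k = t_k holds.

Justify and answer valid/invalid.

Valid: the claim telescopes to t_k.

s_(k+1) = (3*k + 4)/(k + 2)
s_(k+1) − s_k = 2/(k**2 + 3*k + 2)
(s_(k+1) − s_k) − t_k = 0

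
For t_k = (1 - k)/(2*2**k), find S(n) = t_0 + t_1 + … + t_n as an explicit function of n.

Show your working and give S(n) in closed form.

S(n) = 2**(-n - 1)*(n + 1)

The ratio is k/(2*(k - 1)).
So A=1/2 and B=1, with C=k - 1.
Need (1/2)·f(k+1) − (1)·f(k) = k - 1.
deg f ≤ 1 (via 0,0,1).
Solve for f: f(k) = -2*k (degree 1 ≤ 1).
So s_k = (B(k−1)f/C)·t_k = (-2*k/(k - 1))·t_k = k/2**k.
Check: Δs_k = (1 - k)/(2*2**k). ✓
Telescope: S(n) = s_(n+1) − s_(0) = 2**(-n - 1)*(n + 1) − (0) = 2**(-n - 1)*(n + 1).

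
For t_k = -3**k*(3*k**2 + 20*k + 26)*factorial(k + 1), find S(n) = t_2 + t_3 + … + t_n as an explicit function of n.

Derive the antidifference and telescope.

The ratio is 3*(3*k**3 + 32*k**2 + 101*k + 98)/(3*k**2 + 20*k + 26).
Factor: A=3*k + 6; B=1; C=k**2 + 20*k/3 + 26/3.
Need (3*k + 6)·f(k+1) − (1)·f(k) = k**2 + 20*k/3 + 26/3.
deg f ≤ 1 (via 1,0,2).
Solve for f: f(k) = (k + 4)/3 (degree 1 ≤ 1).
Then R = B(k−1)f/C = (k + 4)/(3*k**2 + 20*k + 26), so s_k = R(k)·t_k = -3**k*(k + 4)*factorial(k + 1).
s_(k+1) − s_k = -3**k*(3*k**2 + 20*k + 26)*factorial(k + 1) = t_k.
s_(n+1) = -3**(n + 1)*(n + 5)*factorial(n + 2) and s_(2) = -324, so S(n) = -3*3**n*n*factorial(n + 2) - 15*3**n*factorial(n + 2) + 324.

S(n) = -3*3**n*n*factorial(n + 2) - 15*3**n*factorial(n + 2) + 324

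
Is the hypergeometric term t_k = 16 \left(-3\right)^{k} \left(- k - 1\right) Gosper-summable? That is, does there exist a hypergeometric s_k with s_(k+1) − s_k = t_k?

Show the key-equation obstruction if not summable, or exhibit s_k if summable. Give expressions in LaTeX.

r(k) = 3*(-k - 2)/(k + 1) after simplifying.
Normal form (A,B,C) = (-3, 1, k + 1).
Solve (-3)·f(k+1) − (1)·f(k) = k + 1.
d = 1 from the (0,0,1) case.
Solve for f: f(k) = -(4*k + 1)/16 (degree 1 ≤ 1).
Then R = B(k−1)f/C = -(4*k + 1)/(16*(k + 1)), so s_k = R(k)·t_k = (-3)**k*(4*k + 1).
Check: Δs_k = 16*(-3)**k*(-k - 1). ✓

Yes. s_k = \left(-3\right)^{k} \left(4 k + 1\right).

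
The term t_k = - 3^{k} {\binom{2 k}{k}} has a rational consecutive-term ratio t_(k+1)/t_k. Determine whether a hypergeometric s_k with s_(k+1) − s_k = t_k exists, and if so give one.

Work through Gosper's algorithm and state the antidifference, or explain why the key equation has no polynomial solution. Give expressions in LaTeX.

none — t_k is not Gosper-summable

t_(k+1)/t_k = 6*(2*k + 1)/(k + 1).
Factor: A=12*k + 6; B=k + 1; C=1.
Solve (12*k + 6)·f(k+1) − (k)·f(k) = 1.
Bound: deg f ≤ -1.
Bound -1 < 0, so the key equation has no polynomial solution.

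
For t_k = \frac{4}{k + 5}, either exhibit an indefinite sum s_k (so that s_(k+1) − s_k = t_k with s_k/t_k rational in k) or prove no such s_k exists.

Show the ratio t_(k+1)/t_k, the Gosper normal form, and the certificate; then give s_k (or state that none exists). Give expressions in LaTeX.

none — t_k is not Gosper-summable

The ratio is (k + 5)/(k + 6).
A = k + 5, B = k + 6, C = 1.
Key eq: (k + 5)·f(k+1) = (k + 5)·f(k) + (1).
Bound: deg f ≤ 0.
Write f(k) = c0. Then LHS − RHS = -1, requiring -1 = 0: contradictory. No certificate.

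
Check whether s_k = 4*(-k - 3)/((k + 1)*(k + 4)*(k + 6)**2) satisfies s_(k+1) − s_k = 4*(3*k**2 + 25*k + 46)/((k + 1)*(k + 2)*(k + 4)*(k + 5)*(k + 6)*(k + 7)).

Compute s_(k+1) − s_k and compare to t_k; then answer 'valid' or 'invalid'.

Invalid: residual 12*(-4*k**3 - 57*k**2 - 255*k - 346)/(k**8 + 38*k**7 + 614*k**6 + 5480*k**5 + 29333*k**4 + 95450*k**3 + 181732*k**2 + 181272*k + 70560) ≠ 0.

s_(k+1) = 4*(-k - 4)/((k + 2)*(k + 5)*(k + 7)**2)
s_(k+1) − s_k = 4*(-(k + 1)*(k + 4)**2*(k + 6)**2 + (k + 2)*(k + 3)*(k + 5)*(k + 7)**2)/((k + 1)*(k + 2)*(k + 4)*(k + 5)*(k + 6)**2*(k + 7)**2)
(s_(k+1) − s_k) − t_k = 12*(-4*k**3 - 57*k**2 - 255*k - 346)/(k**8 + 38*k**7 + 614*k**6 + 5480*k**5 + 29333*k**4 + 95450*k**3 + 181732*k**2 + 181272*k + 70560)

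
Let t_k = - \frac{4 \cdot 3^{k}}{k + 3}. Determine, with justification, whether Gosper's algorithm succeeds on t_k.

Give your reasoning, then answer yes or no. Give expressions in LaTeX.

Compute t_(k+1)/t_k: get 3*(k + 3)/(k + 4).
Normal form (A,B,C) = (3*k + 9, k + 4, 1).
Key eq: (3*k + 9)·f(k+1) = (k + 3)·f(k) + (1).
From deg A=1, deg B=1, deg C=0: d=-1.
d = -1 < 0 ⇒ no nonzero polynomial f; not summable.

No; the degree bound rules out any f.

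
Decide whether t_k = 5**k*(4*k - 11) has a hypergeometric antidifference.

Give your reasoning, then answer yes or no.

The ratio is 5*(4*k - 7)/(4*k - 11).
So A=5 and B=1, with C=k - 11/4.
Key eq: (5)·f(k+1) = (1)·f(k) + (k - 11/4).
d = 1 from the (0,0,1) case.
Solving with deg f ≤ 1: f(k) = (k - 4)/4.
Get s_k = R·t_k = 5**k*(k - 4) with R(k) = B(k−1)f(k)/C(k) = (k - 4)/(4*k - 11).
Δs = 5**k*(4*k - 11), as required.

Yes. s_k = 5**k*(k - 4).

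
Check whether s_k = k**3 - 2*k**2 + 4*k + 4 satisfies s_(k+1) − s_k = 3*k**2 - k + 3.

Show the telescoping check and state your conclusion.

valid (s_(k+1) − s_k reduces to t_k)

s_(k+1) = k**3 + k**2 + 3*k + 7
s_(k+1) − s_k = 3*k**2 - k + 3
(s_(k+1) − s_k) − t_k = 0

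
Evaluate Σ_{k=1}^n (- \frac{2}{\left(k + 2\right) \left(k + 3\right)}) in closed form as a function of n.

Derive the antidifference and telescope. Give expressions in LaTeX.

The ratio is (k + 2)/(k + 4).
A = k + 2, B = k + 4, C = 1.
Key eq: (k + 2)·f(k+1) = (k + 3)·f(k) + (1).
Bound: deg f ≤ 1.
Match coefficients ⇒ f(k) = k/2.
So s_k = (B(k−1)f/C)·t_k = (k*(k + 3)/2)·t_k = -k/(k + 2).
Δs = -2/(k**2 + 5*k + 6), as required.
Σ_(k=1)^n t_k = s_(n+1) − s_(1) = ((-n - 1)/(n + 3)) − (-1/3), i.e. -2*n/(3*n + 9).

S(n) = - \frac{2 n}{3 n + 9}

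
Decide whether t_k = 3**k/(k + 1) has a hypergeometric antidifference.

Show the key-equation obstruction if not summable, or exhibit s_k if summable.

t_(k+1)/t_k = 3*(k + 1)/(k + 2).
Factor: A=3*k + 3; B=k + 2; C=1.
Set up (3*k + 3)·f(k+1) − (k + 1)·f(k) − (1) = 0.
Bound: deg f ≤ -1.
d = -1 < 0 ⇒ no nonzero polynomial f; not summable.

No — negative degree bound, so no certificate f.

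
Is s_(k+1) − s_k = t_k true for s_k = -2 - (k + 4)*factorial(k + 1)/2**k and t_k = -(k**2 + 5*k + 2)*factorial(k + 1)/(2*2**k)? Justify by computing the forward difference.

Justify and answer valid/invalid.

s_(k+1) = -2**(-k - 1)*(k + 5)*factorial(k + 2) - 2
s_(k+1) − s_k = -(k**2 + 5*k + 2)*factorial(k + 1)/(2*2**k)
(s_(k+1) − s_k) − t_k = 0

Valid: the claim telescopes to t_k.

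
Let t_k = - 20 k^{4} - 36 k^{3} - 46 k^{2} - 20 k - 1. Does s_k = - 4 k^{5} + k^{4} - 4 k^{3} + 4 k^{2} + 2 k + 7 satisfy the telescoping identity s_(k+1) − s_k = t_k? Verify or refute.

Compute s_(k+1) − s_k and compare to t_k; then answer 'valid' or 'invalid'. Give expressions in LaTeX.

s_(k+1) = -4*k**5 - 19*k**4 - 40*k**3 - 42*k**2 - 18*k + 6
s_(k+1) − s_k = -20*k**4 - 36*k**3 - 46*k**2 - 20*k - 1
(s_(k+1) − s_k) − t_k = 0

valid (s_(k+1) − s_k reduces to t_k)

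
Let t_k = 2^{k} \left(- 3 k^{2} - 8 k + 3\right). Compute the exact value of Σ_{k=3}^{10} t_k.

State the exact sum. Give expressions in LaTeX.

r(k) = 2*(3*k**2 + 14*k + 8)/(3*k**2 + 8*k - 3) after simplifying.
A = 2, B = 1, C = k**2 + 8*k/3 - 1.
Set up (2)·f(k+1) − (1)·f(k) − (k**2 + 8*k/3 - 1) = 0.
Bound: deg f ≤ 2.
Coefficient equations give f(k) = (3*k**2 - 4*k - 1)/3.
Certificate R = B(k−1)f/C = (3*k**2 - 4*k - 1)/((k + 3)*(3*k - 1)) gives s_k = 2**k*(-3*k**2 + 4*k + 1).
Verify: 2**k*(-3*k**2 - 8*k + 3) matches t_k.
Telescoping: Σ = s_(11) − s_(3) = -651264 − (-112) = -651152.

Σ = -651152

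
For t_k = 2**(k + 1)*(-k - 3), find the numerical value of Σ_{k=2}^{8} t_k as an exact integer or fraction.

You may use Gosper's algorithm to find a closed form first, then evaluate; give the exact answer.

Σ = -10216

r(k) = 2*(k + 4)/(k + 3) after simplifying.
Factor: A=2; B=1; C=k + 3.
Set up (2)·f(k+1) − (1)·f(k) − (k + 3) = 0.
Bound: deg f ≤ 1.
Match coefficients ⇒ f(k) = k + 1.
Certificate R = B(k−1)f/C = (k + 1)/(k + 3) gives s_k = 2**(k + 1)*(-k - 1).
Δs = 2**(k + 1)*(-k - 3), as required.
Evaluate s at k=9 and k=2: -10240 and -24; difference -10216.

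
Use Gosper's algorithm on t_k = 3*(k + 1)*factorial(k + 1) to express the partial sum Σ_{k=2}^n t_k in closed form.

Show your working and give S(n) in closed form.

S(n) = 3*factorial(n + 2) - 18

Compute t_(k+1)/t_k: get (k + 2)**2/(k + 1).
Gosper form: A/B · C(k+1)/C(k) with A=k + 2, B=1, C=k + 1.
Need (k + 2)·f(k+1) − (1)·f(k) = k + 1.
deg f ≤ 0 (via 1,0,1).
Solve for f: f(k) = 1 (degree 0 ≤ 0).
So s_k = (B(k−1)f/C)·t_k = (1/(k + 1))·t_k = 3*factorial(k + 1).
Δs = 3*(k + 1)*factorial(k + 1), as required.
Telescope: S(n) = s_(n+1) − s_(2) = 3*factorial(n + 2) − (18) = 3*factorial(n + 2) - 18.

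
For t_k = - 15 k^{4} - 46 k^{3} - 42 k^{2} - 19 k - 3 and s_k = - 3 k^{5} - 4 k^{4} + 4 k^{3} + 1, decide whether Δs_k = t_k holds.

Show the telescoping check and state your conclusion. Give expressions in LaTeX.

s_(k+1) = -3*(k + 1)**5 - 4*(k + 1)**4 + 4*(k + 1)**3 + 1
s_(k+1) − s_k = -15*k**4 - 46*k**3 - 42*k**2 - 19*k - 3
(s_(k+1) − s_k) − t_k = 0

Valid: the claim telescopes to t_k.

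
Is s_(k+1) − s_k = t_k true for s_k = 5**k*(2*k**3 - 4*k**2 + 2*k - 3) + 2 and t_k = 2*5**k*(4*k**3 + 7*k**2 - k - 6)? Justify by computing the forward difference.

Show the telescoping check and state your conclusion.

valid (s_(k+1) − s_k reduces to t_k)

s_(k+1) = 10*5**k*k**3 + 10*5**k*k**2 - 15*5**k + 2
s_(k+1) − s_k = 2*5**k*(4*k**3 + 7*k**2 - k - 6)
(s_(k+1) − s_k) − t_k = 0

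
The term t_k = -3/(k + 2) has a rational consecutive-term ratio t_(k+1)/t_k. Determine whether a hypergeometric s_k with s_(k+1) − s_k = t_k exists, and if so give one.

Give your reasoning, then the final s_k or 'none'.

Compute t_(k+1)/t_k: get (k + 2)/(k + 3).
So A=k + 2 and B=k + 3, with C=1.
Set up (k + 2)·f(k+1) − (k + 2)·f(k) − (1) = 0.
Bound: deg f ≤ 0.
f = c0 ⇒ A·f(k+1) − B(k−1)·f(k) − C = -1. The system {-1 = 0} is inconsistent; no antidifference.

not Gosper-summable; s_k does not exist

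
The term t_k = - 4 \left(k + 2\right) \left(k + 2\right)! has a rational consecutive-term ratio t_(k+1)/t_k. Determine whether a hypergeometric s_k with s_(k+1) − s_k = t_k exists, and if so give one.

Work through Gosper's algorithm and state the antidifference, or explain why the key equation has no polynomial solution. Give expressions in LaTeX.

s_k = - 4 \left(k + 2\right)!

t_(k+1)/t_k = (k + 3)**2/(k + 2).
Take A(k)=k + 3, B(k)=1, C(k)=k + 2.
f must satisfy (k + 3)·f(k+1) − (1)·f(k) = k + 2.
deg f ≤ 0 (via 1,0,1).
Solving with deg f ≤ 0: f(k) = 1.
Get s_k = R·t_k = -4*factorial(k + 2) with R(k) = B(k−1)f(k)/C(k) = 1/(k + 2).
Check: Δs_k = -4*(k + 2)*factorial(k + 2). ✓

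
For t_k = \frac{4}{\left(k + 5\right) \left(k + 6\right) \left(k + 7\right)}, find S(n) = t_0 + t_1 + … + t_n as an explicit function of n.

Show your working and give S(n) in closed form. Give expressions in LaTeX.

Ratio r(k) = (k + 5)/(k + 8).
Factor: A=k + 5; B=k + 8; C=1.
Key eq: (k + 5)·f(k+1) = (k + 7)·f(k) + (1).
Bound: deg f ≤ 2.
Solving with deg f ≤ 2: f(k) = k*(k + 11)/60.
Certificate R = B(k−1)f/C = k*(k + 7)*(k + 11)/60 gives s_k = k*(k + 11)/(15*(k + 5)*(k + 6)).
Verify: 4/(k**3 + 18*k**2 + 107*k + 210) matches t_k.
Telescope: S(n) = s_(n+1) − s_(0) = (n**2 + 13*n + 12)/(15*(n**2 + 13*n + 42)) − (0) = (n**2 + 13*n + 12)/(15*(n**2 + 13*n + 42)).

S(n) = \frac{n^{2} + 13 n + 12}{15 \left(n^{2} + 13 n + 42\right)}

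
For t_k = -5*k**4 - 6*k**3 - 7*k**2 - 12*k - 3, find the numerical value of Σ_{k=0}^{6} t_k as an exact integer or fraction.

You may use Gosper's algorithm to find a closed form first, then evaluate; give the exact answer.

Σ = -14931

Ratio r(k) = (5*k**4 + 26*k**3 + 55*k**2 + 64*k + 33)/(5*k**4 + 6*k**3 + 7*k**2 + 12*k + 3).
Normal form (A,B,C) = (1, 1, k**4 + 6*k**3/5 + 7*k**2/5 + 12*k/5 + 3/5).
f must satisfy (1)·f(k+1) − (1)·f(k) = k**4 + 6*k**3/5 + 7*k**2/5 + 12*k/5 + 3/5.
Degrees (0,0,4) ⇒ d ≤ 5.
Solving with deg f ≤ 5: f(k) = k*(k**4 - k**3 + k**2 + 4*k - 2)/5.
Get s_k = R·t_k = k*(-k**4 + k**3 - k**2 - 4*k + 2) with R(k) = B(k−1)f(k)/C(k) = k*(k**4 - k**3 + k**2 + 4*k - 2)/(5*k**4 + 6*k**3 + 7*k**2 + 12*k + 3).
s_(k+1) − s_k = -5*k**4 - 6*k**3 - 7*k**2 - 12*k - 3 = t_k.
Evaluate s at k=7 and k=0: -14931 and 0; difference -14931.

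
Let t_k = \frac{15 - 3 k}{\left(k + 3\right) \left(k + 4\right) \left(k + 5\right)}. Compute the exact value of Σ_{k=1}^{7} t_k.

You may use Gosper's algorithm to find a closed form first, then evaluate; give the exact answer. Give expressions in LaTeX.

Ratio r(k) = (k - 4)*(k + 3)/((k - 5)*(k + 6)).
So A=k + 3 and B=k + 6, with C=k - 5.
Set up (k + 3)·f(k+1) − (k + 5)·f(k) − (k - 5) = 0.
Bound: deg f ≤ 2.
Solve for f: f(k) = -k*(k + 19)/12 (degree 2 ≤ 2).
Get s_k = R·t_k = k*(k + 19)/(4*(k + 3)*(k + 4)) with R(k) = B(k−1)f(k)/C(k) = -k*(k + 5)*(k + 19)/(12*(k - 5)).
Verify: 3*(5 - k)/(k**3 + 12*k**2 + 47*k + 60) matches t_k.
Telescoping: Σ = s_(8) − s_(1) = 9/22 − (1/4) = 7/44.

Σ = 7/44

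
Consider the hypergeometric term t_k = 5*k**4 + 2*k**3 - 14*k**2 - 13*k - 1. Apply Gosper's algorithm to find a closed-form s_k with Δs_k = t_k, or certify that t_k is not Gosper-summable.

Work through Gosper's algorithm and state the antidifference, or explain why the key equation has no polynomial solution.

t_(k+1)/t_k = (5*k**4 + 22*k**3 + 22*k**2 - 15*k - 21)/(5*k**4 + 2*k**3 - 14*k**2 - 13*k - 1).
A = 1, B = 1, C = k**4 + 2*k**3/5 - 14*k**2/5 - 13*k/5 - 1/5.
Need (1)·f(k+1) − (1)·f(k) = k**4 + 2*k**3/5 - 14*k**2/5 - 13*k/5 - 1/5.
deg f ≤ 5 (via 0,0,4).
Solving with deg f ≤ 5: f(k) = k*(k**4 - 2*k**3 - 4*k**2 + k + 3)/5.
Then R = B(k−1)f/C = k*(k**4 - 2*k**3 - 4*k**2 + k + 3)/(5*k**4 + 2*k**3 - 14*k**2 - 13*k - 1), so s_k = R(k)·t_k = k*(k**4 - 2*k**3 - 4*k**2 + k + 3).
Δs = 5*k**4 + 2*k**3 - 14*k**2 - 13*k - 1, as required.

s_k = k*(k**4 - 2*k**3 - 4*k**2 + k + 3)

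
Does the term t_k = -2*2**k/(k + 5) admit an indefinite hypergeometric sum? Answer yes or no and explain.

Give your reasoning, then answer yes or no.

The ratio is 2*(k + 5)/(k + 6).
A = 2*k + 10, B = k + 6, C = 1.
Set up (2*k + 10)·f(k+1) − (k + 5)·f(k) − (1) = 0.
d = -1 from the (1,1,0) case.
deg f ≤ -1 is impossible — no certificate.

No; the degree bound rules out any f.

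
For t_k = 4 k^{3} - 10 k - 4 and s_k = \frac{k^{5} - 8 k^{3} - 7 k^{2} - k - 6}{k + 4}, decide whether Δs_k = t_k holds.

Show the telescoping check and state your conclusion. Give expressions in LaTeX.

Invalid: residual \frac{2 \left(- 3 k^{4} - 18 k^{3} + 6 k^{2} + 45 k + 13\right)}{k^{2} + 9 k + 20} ≠ 0.

s_(k+1) = (-k + (k + 1)**5 - 8*(k + 1)**3 - 7*(k + 1)**2 - 7)/(k + 5)
s_(k+1) − s_k = 2*(2*k**5 + 15*k**4 + 17*k**3 - 41*k**2 - 73*k - 27)/(k**2 + 9*k + 20)
(s_(k+1) − s_k) − t_k = 2*(-3*k**4 - 18*k**3 + 6*k**2 + 45*k + 13)/(k**2 + 9*k + 20)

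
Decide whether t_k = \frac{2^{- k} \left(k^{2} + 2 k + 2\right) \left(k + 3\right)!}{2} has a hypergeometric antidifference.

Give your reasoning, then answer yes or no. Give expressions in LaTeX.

Yes. s_k = 2^{- k} \left(k - 1\right) \left(k + 3\right)!.

t_(k+1)/t_k = (k + 4)*(2*k + (k + 1)**2 + 4)/(2*(k**2 + 2*k + 2)).
Factor: A=k/2 + 2; B=1; C=k**2 + 2*k + 2.
f must satisfy (k/2 + 2)·f(k+1) − (1)·f(k) = k**2 + 2*k + 2.
Bound: deg f ≤ 1.
Solving with deg f ≤ 1: f(k) = 2*(k - 1).
Then R = B(k−1)f/C = 2*(k - 1)/(k**2 + 2*k + 2), so s_k = R(k)·t_k = (k - 1)*factorial(k + 3)/2**k.
Verify: (k**2 + 2*k + 2)*factorial(k + 3)/(2*2**k) matches t_k.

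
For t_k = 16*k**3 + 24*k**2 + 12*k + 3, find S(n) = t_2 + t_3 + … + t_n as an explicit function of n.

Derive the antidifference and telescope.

The ratio is (16*k**3 + 72*k**2 + 108*k + 55)/(16*k**3 + 24*k**2 + 12*k + 3).
Normal form (A,B,C) = (1, 1, k**3 + 3*k**2/2 + 3*k/4 + 3/16).
Set up (1)·f(k+1) − (1)·f(k) − (k**3 + 3*k**2/2 + 3*k/4 + 3/16) = 0.
From deg A=0, deg B=0, deg C=3: d=4.
Match coefficients ⇒ f(k) = k*(4*k**3 - 2*k + 1)/16.
Get s_k = R·t_k = k*(4*k**3 - 2*k + 1) with R(k) = B(k−1)f(k)/C(k) = k*(4*k**3 - 2*k + 1)/(16*k**3 + 24*k**2 + 12*k + 3).
Check: Δs_k = 16*k**3 + 24*k**2 + 12*k + 3. ✓
s_(n+1) = 4*n**4 + 16*n**3 + 22*n**2 + 13*n + 3 and s_(2) = 58, so S(n) = 4*n**4 + 16*n**3 + 22*n**2 + 13*n - 55.

S(n) = 4*n**4 + 16*n**3 + 22*n**2 + 13*n - 55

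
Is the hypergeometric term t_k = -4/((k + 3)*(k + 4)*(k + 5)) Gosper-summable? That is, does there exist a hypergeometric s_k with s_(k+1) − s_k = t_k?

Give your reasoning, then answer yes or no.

The ratio is (k + 3)/(k + 6).
So A=k + 3 and B=k + 6, with C=1.
Set up (k + 3)·f(k+1) − (k + 5)·f(k) − (1) = 0.
d = 2 from the (1,1,0) case.
Match coefficients ⇒ f(k) = k*(k + 7)/24.
Certificate R = B(k−1)f/C = k*(k + 5)*(k + 7)/24 gives s_k = k*(-k - 7)/(6*(k + 3)*(k + 4)).
Check: Δs_k = -4/(k**3 + 12*k**2 + 47*k + 60). ✓

Yes. s_k = k*(-k - 7)/(6*(k + 3)*(k + 4)).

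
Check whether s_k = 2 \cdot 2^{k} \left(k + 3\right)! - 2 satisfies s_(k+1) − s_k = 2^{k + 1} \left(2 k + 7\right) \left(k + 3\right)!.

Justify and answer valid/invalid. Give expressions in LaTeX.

valid (s_(k+1) − s_k reduces to t_k)

s_(k+1) = 2*2**(k + 1)*factorial(k + 4) - 2
s_(k+1) − s_k = 2**(k + 1)*(2*k + 7)*factorial(k + 3)
(s_(k+1) − s_k) − t_k = 0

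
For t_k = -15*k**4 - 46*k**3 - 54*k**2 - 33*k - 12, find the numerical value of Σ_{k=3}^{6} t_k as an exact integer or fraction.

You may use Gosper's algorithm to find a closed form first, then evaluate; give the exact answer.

Σ = -59028

Ratio r(k) = (15*k**4 + 106*k**3 + 282*k**2 + 339*k + 160)/(15*k**4 + 46*k**3 + 54*k**2 + 33*k + 12).
A = 1, B = 1, C = k**4 + 46*k**3/15 + 18*k**2/5 + 11*k/5 + 4/5.
Solve (1)·f(k+1) − (1)·f(k) = k**4 + 46*k**3/15 + 18*k**2/5 + 11*k/5 + 4/5.
Bound: deg f ≤ 5.
Match coefficients ⇒ f(k) = k*(3*k**4 + 4*k**3 + k + 4)/15.
Certificate R = B(k−1)f/C = k*(3*k**4 + 4*k**3 + k + 4)/(15*k**4 + 46*k**3 + 54*k**2 + 33*k + 12) gives s_k = k*(-3*k**4 - 4*k**3 - k - 4).
Verify: -15*k**4 - 46*k**3 - 54*k**2 - 33*k - 12 matches t_k.
Evaluate s at k=7 and k=3: -60102 and -1074; difference -59028.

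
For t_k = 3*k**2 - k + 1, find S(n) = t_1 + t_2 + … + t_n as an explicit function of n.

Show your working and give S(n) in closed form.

S(n) = n*(n**2 + n + 1)

t_(k+1)/t_k = (-k + 3*(k + 1)**2)/(3*k**2 - k + 1).
Factor: A=1; B=1; C=k**2 - k/3 + 1/3.
Key eq: (1)·f(k+1) = (1)·f(k) + (k**2 - k/3 + 1/3).
From deg A=0, deg B=0, deg C=2: d=3.
Solve for f: f(k) = k*(k**2 - 2*k + 2)/3 (degree 3 ≤ 3).
Certificate R = B(k−1)f/C = k*(k**2 - 2*k + 2)/(3*k**2 - k + 1) gives s_k = k*(k**2 - 2*k + 2).
Verify: 3*k**2 - k + 1 matches t_k.
s_(n+1) = n**3 + n**2 + n + 1 and s_(1) = 1, so S(n) = n*(n**2 + n + 1).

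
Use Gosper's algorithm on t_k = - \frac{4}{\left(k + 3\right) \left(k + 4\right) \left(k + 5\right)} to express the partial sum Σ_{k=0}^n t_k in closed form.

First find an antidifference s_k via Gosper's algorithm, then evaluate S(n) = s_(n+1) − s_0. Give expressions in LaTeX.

S(n) = \frac{- n^{2} - 9 n - 8}{6 \left(n^{2} + 9 n + 20\right)}

The ratio is (k + 3)/(k + 6).
Normal form (A,B,C) = (k + 3, k + 6, 1).
Solve (k + 3)·f(k+1) − (k + 5)·f(k) = 1.
deg f ≤ 2 (via 1,1,0).
Coefficient equations give f(k) = k*(k + 7)/24.
So s_k = (B(k−1)f/C)·t_k = (k*(k + 5)*(k + 7)/24)·t_k = k*(-k - 7)/(6*(k + 3)*(k + 4)).
Δs = -4/(k**3 + 12*k**2 + 47*k + 60), as required.
Σ_(k=0)^n t_k = s_(n+1) − s_(0) = ((-n**2 - 9*n - 8)/(6*(n**2 + 9*n + 20))) − (0), i.e. (-n**2 - 9*n - 8)/(6*(n**2 + 9*n + 20)).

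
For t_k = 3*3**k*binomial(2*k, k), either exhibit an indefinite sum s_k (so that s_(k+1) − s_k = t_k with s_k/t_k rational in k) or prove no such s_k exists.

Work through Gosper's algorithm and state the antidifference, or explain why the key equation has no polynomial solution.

no hypergeometric antidifference exists

Compute t_(k+1)/t_k: get 6*(2*k + 1)/(k + 1).
Take A(k)=12*k + 6, B(k)=k + 1, C(k)=1.
Solve (12*k + 6)·f(k+1) − (k)·f(k) = 1.
deg f ≤ -1 (via 1,1,0).
d = -1 < 0 ⇒ no nonzero polynomial f; not summable.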